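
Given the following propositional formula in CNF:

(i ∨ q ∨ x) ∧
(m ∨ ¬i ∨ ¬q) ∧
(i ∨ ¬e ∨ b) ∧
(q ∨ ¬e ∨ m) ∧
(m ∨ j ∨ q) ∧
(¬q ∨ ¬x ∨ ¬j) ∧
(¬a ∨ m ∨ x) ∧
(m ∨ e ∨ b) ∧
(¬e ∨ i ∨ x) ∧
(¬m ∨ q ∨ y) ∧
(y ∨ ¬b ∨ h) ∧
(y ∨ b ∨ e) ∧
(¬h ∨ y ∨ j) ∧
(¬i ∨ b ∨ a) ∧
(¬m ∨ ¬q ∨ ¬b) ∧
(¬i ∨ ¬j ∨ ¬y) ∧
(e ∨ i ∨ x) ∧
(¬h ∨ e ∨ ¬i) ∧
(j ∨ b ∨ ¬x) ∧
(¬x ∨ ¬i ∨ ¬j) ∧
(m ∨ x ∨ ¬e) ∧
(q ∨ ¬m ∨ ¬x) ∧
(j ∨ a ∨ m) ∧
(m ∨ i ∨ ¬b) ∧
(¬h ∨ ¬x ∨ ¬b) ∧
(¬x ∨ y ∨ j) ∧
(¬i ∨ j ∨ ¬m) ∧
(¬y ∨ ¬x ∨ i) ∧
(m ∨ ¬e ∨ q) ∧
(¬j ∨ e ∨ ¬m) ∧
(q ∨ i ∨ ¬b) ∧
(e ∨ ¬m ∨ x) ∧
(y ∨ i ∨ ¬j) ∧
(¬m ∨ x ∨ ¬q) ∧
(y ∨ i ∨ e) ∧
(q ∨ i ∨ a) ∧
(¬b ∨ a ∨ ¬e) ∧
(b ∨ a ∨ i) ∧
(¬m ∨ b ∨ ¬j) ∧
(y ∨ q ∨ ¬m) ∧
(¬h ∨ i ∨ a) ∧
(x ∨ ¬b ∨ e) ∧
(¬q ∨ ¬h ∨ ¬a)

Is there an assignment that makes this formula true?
No

No, the formula is not satisfiable.

No assignment of truth values to the variables can make all 43 clauses true simultaneously.

The formula is UNSAT (unsatisfiable).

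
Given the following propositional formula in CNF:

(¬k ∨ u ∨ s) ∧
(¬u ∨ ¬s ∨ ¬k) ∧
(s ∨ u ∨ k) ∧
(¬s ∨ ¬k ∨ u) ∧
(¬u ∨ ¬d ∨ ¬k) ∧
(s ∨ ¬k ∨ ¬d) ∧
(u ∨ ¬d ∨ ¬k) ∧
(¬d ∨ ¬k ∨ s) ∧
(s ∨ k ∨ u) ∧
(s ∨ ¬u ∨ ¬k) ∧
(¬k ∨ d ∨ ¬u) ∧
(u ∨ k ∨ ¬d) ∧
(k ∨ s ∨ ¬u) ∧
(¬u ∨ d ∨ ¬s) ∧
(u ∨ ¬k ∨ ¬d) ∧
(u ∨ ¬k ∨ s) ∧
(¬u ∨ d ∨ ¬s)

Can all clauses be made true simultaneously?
Yes

Yes, the formula is satisfiable.

One satisfying assignment is: d=False, u=False, s=True, k=False

Verification: With this assignment, all 17 clauses evaluate to true.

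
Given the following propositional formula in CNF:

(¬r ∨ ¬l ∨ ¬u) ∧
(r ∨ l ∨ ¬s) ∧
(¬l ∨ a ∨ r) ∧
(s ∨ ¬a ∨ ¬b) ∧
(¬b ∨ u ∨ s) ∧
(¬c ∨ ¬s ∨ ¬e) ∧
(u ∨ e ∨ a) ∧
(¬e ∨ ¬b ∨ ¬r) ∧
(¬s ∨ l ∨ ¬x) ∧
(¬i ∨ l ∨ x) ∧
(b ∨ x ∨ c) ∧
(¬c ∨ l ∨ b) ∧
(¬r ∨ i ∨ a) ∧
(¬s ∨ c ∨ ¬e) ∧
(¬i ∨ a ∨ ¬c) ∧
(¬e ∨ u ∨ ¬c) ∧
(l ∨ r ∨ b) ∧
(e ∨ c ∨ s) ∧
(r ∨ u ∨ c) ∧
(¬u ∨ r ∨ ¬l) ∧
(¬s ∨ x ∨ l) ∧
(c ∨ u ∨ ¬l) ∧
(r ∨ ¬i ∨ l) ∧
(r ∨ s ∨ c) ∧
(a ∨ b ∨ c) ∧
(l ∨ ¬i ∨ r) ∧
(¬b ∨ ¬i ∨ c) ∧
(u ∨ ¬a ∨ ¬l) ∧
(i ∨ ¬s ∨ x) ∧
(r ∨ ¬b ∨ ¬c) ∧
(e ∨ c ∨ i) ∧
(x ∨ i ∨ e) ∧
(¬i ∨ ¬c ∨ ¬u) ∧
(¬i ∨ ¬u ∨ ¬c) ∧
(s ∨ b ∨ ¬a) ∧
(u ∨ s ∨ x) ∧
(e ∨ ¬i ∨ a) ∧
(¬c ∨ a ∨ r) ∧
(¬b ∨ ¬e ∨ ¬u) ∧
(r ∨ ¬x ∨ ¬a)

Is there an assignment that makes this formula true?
No

No, the formula is not satisfiable.

No assignment of truth values to the variables can make all 40 clauses true simultaneously.

The formula is UNSAT (unsatisfiable).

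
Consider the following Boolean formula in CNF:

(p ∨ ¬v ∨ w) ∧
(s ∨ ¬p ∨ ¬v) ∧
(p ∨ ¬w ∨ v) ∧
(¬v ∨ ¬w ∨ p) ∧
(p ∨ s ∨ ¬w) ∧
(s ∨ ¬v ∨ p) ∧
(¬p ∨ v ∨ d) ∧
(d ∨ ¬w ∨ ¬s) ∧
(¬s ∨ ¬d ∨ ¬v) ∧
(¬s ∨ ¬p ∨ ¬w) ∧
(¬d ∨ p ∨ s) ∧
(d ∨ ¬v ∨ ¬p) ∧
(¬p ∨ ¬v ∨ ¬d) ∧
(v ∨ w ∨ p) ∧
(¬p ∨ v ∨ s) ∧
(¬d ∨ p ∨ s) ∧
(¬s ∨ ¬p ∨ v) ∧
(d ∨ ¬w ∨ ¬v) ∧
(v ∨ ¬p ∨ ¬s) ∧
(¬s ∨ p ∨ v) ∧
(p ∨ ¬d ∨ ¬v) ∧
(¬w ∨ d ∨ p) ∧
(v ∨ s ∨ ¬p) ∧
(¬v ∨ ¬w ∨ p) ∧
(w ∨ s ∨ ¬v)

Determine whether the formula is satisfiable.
No

No, the formula is not satisfiable.

No assignment of truth values to the variables can make all 25 clauses true simultaneously.

The formula is UNSAT (unsatisfiable).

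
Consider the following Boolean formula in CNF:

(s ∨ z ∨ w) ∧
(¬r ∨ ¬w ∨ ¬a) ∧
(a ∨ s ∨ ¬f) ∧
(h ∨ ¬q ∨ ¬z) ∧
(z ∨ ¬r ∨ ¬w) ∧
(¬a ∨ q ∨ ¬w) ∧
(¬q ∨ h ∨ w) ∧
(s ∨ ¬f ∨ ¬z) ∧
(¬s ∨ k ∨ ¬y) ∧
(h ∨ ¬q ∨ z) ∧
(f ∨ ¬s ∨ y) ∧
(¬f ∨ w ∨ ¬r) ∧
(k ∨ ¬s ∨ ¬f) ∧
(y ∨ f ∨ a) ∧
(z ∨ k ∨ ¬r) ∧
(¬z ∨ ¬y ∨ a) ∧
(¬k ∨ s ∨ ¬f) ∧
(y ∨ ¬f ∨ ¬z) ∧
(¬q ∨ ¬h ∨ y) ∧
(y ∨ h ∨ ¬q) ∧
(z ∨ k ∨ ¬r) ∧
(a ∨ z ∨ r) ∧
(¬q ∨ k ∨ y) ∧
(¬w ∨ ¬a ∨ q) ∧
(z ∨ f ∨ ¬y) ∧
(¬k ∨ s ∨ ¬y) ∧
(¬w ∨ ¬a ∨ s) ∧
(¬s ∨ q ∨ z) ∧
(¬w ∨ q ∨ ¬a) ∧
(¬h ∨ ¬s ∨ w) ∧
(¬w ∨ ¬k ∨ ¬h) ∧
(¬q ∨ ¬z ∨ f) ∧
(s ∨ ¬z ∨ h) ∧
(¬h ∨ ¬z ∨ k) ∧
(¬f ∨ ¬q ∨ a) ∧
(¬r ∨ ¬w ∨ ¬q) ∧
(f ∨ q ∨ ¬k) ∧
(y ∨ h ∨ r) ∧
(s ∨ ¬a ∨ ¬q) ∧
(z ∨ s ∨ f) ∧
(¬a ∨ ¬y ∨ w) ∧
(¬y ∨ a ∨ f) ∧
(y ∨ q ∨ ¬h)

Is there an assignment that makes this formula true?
No

No, the formula is not satisfiable.

No assignment of truth values to the variables can make all 43 clauses true simultaneously.

The formula is UNSAT (unsatisfiable).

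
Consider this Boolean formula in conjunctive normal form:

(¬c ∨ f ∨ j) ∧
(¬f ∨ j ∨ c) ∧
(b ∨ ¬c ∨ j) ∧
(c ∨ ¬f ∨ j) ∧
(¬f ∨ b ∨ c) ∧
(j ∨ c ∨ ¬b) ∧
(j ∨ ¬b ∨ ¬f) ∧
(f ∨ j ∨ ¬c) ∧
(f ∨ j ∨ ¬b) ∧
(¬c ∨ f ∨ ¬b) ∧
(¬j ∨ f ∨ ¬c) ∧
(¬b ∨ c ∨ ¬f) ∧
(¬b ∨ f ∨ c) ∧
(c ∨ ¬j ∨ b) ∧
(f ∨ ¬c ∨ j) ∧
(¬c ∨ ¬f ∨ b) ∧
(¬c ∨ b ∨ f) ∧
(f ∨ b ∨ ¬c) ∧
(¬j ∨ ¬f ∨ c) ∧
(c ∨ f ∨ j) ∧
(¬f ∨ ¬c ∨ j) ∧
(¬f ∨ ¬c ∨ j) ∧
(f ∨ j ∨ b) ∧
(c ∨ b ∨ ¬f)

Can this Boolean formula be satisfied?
Yes

Yes, the formula is satisfiable.

One satisfying assignment is: j=True, f=True, b=True, c=True

Verification: With this assignment, all 24 clauses evaluate to true.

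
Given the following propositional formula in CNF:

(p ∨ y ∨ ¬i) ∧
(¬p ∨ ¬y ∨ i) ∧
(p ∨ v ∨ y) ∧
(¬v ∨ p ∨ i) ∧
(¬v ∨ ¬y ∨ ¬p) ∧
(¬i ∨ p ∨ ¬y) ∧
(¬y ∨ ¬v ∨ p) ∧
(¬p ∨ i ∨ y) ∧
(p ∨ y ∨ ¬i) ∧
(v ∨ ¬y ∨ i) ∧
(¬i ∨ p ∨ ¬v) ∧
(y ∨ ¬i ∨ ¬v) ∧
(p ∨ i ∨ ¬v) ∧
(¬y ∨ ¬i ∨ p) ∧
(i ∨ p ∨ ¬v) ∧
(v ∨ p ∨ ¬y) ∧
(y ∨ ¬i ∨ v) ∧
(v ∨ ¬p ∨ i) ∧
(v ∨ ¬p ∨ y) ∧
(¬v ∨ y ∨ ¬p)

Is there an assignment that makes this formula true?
Yes

Yes, the formula is satisfiable.

One satisfying assignment is: y=True, i=True, v=False, p=True

Verification: With this assignment, all 20 clauses evaluate to true.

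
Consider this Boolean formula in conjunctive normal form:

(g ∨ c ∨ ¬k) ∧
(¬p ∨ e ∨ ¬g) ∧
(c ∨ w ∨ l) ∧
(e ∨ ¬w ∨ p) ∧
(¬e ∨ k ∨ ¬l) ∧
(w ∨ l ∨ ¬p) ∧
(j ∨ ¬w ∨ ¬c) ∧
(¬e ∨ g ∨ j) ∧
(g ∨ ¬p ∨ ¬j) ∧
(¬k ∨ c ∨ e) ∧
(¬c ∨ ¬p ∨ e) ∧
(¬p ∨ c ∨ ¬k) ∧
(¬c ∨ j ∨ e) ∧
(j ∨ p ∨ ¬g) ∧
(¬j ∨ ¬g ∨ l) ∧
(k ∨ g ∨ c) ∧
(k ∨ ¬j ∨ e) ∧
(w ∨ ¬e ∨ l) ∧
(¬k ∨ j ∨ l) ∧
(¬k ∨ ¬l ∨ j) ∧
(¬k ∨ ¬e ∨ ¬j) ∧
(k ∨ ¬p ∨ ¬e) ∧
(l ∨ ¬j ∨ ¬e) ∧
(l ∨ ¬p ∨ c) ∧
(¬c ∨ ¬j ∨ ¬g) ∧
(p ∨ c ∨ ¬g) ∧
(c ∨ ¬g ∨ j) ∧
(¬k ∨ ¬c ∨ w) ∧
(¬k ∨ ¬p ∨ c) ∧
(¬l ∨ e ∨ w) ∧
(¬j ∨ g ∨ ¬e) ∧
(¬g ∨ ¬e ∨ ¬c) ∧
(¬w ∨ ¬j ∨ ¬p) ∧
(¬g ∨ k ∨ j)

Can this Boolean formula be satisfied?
No

No, the formula is not satisfiable.

No assignment of truth values to the variables can make all 34 clauses true simultaneously.

The formula is UNSAT (unsatisfiable).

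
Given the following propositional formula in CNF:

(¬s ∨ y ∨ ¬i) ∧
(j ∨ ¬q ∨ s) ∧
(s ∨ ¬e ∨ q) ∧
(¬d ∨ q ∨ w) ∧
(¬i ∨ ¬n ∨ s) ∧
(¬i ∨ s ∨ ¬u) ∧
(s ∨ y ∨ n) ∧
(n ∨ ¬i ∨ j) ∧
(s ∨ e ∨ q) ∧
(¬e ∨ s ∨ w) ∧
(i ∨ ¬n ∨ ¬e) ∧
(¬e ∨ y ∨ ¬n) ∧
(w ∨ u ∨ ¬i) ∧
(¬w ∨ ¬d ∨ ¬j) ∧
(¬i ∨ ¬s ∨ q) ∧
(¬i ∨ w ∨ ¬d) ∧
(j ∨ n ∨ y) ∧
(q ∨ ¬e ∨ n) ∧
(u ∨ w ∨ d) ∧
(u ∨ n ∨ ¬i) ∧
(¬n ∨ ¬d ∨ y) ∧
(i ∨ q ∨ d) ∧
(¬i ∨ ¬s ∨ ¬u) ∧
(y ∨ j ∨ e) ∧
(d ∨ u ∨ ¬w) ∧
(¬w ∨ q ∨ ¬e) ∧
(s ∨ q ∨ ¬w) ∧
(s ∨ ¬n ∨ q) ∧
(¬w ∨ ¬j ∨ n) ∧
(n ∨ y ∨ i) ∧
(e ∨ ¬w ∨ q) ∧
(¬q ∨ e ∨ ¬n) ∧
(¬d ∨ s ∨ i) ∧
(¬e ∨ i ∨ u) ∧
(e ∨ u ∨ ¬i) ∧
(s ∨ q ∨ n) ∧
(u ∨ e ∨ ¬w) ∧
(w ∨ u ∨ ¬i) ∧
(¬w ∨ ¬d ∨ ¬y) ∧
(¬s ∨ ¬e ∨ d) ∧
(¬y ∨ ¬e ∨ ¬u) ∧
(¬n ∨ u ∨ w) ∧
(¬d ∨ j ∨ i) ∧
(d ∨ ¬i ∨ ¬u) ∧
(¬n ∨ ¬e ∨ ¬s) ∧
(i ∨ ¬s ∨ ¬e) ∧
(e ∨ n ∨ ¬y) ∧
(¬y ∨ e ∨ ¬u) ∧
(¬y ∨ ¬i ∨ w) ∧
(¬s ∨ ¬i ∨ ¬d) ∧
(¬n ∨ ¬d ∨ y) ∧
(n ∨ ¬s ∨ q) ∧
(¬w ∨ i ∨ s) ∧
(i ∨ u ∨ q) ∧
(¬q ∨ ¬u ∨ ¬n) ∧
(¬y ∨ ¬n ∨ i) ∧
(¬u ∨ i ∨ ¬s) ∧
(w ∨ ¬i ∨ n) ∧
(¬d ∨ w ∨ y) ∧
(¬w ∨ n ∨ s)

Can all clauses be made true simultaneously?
No

No, the formula is not satisfiable.

No assignment of truth values to the variables can make all 60 clauses true simultaneously.

The formula is UNSAT (unsatisfiable).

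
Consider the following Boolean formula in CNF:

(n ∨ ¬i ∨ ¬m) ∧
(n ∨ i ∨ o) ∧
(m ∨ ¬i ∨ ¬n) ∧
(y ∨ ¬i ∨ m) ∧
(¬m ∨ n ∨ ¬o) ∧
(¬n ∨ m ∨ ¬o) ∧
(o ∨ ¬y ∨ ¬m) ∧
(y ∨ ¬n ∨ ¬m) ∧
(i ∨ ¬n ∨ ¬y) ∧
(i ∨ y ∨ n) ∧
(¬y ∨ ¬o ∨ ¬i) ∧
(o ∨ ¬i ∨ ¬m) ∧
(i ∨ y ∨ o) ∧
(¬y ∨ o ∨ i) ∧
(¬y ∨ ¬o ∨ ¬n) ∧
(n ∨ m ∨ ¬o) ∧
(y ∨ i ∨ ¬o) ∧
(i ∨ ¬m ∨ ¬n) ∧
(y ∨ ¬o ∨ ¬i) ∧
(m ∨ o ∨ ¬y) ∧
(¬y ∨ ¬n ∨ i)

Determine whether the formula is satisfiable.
No

No, the formula is not satisfiable.

No assignment of truth values to the variables can make all 21 clauses true simultaneously.

The formula is UNSAT (unsatisfiable).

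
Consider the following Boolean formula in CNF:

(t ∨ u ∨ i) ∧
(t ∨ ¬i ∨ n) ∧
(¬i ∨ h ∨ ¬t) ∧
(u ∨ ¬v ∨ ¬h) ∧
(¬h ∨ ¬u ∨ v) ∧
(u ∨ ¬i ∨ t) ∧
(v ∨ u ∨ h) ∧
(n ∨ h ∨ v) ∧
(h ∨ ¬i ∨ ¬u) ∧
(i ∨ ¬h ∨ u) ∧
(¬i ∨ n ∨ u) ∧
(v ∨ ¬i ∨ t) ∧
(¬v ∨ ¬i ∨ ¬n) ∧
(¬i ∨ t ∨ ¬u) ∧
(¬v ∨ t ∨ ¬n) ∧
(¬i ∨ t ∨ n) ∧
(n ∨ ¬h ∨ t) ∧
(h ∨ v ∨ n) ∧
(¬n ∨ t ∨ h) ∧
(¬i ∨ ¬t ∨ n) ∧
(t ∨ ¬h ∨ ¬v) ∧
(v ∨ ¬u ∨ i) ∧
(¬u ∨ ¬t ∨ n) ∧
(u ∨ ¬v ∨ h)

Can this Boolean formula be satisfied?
Yes

Yes, the formula is satisfiable.

One satisfying assignment is: t=False, v=True, n=False, i=False, u=True, h=False

Verification: With this assignment, all 24 clauses evaluate to true.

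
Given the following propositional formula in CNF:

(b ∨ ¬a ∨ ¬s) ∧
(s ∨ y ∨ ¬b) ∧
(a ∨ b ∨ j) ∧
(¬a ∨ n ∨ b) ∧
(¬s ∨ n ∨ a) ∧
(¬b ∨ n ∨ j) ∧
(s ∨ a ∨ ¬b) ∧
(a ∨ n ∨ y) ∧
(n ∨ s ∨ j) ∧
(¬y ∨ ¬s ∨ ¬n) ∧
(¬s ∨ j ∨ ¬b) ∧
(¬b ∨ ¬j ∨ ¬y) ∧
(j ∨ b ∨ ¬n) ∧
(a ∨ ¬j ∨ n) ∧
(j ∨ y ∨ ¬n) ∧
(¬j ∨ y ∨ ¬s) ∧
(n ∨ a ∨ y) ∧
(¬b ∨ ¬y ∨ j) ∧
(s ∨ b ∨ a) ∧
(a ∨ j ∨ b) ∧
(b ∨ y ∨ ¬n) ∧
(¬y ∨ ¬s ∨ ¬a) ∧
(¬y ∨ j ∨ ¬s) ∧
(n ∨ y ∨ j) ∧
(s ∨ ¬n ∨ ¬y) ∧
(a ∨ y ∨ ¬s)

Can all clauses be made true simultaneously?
No

No, the formula is not satisfiable.

No assignment of truth values to the variables can make all 26 clauses true simultaneously.

The formula is UNSAT (unsatisfiable).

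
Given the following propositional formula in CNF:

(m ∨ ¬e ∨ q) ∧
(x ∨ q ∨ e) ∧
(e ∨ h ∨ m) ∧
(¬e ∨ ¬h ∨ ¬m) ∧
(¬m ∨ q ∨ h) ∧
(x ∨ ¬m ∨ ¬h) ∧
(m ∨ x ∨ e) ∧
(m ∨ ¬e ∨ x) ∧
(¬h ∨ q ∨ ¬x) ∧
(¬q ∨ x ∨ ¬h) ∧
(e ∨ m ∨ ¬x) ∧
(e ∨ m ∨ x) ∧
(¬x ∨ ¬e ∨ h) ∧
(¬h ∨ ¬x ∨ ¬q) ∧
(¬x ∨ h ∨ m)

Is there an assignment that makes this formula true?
Yes

Yes, the formula is satisfiable.

One satisfying assignment is: q=True, h=False, m=True, e=True, x=False

Verification: With this assignment, all 15 clauses evaluate to true.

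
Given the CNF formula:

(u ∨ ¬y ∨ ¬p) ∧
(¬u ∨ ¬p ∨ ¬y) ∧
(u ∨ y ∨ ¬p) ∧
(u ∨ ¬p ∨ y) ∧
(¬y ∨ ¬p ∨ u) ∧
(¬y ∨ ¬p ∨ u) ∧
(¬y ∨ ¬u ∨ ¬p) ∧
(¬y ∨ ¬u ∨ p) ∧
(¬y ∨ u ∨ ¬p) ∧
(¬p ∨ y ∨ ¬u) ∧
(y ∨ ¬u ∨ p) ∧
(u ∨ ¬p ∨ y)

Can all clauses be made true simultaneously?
Yes

Yes, the formula is satisfiable.

One satisfying assignment is: u=False, y=False, p=False

Verification: With this assignment, all 12 clauses evaluate to true.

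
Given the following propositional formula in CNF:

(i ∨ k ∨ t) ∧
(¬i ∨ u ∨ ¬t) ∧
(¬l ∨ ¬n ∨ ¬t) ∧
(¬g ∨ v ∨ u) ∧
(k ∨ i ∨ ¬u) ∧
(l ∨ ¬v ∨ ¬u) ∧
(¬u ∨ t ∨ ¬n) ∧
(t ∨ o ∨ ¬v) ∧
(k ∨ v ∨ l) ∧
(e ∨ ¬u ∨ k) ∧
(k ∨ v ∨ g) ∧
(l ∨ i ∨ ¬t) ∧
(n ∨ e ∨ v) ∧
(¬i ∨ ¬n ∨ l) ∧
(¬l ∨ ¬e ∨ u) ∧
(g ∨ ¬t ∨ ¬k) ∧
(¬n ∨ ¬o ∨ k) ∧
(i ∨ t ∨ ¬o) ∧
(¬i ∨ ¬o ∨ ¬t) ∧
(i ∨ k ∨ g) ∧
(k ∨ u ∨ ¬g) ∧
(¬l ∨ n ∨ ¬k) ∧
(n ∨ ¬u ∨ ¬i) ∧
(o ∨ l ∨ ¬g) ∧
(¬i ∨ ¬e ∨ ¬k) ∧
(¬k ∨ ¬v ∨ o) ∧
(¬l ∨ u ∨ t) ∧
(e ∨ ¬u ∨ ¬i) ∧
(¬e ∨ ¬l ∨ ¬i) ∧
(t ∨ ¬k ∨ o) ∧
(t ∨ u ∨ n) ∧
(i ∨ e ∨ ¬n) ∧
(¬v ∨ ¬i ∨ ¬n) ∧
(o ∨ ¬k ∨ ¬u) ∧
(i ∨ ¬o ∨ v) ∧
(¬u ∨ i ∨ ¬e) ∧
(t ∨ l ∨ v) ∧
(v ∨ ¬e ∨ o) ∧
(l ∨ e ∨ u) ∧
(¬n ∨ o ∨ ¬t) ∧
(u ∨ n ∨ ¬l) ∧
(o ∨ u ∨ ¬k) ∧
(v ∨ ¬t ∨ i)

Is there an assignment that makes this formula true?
No

No, the formula is not satisfiable.

No assignment of truth values to the variables can make all 43 clauses true simultaneously.

The formula is UNSAT (unsatisfiable).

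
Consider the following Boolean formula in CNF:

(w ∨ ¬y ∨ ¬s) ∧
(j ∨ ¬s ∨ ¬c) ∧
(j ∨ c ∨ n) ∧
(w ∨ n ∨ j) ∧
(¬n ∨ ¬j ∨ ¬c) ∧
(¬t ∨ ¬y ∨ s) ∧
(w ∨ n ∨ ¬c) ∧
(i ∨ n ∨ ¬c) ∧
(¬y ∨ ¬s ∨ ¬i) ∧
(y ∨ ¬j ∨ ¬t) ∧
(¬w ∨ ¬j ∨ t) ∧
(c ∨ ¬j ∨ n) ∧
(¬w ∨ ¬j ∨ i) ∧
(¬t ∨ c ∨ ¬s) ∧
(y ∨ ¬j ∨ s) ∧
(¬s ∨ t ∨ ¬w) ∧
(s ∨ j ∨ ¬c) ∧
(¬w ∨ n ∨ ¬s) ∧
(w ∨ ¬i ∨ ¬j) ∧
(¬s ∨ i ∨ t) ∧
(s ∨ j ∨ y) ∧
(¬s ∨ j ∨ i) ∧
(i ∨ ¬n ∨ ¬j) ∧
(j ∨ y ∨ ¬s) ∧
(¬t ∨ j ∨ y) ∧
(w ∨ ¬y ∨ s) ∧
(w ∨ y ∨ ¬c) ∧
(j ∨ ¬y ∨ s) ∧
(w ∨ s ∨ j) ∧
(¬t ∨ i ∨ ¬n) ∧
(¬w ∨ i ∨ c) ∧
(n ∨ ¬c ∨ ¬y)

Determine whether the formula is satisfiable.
No

No, the formula is not satisfiable.

No assignment of truth values to the variables can make all 32 clauses true simultaneously.

The formula is UNSAT (unsatisfiable).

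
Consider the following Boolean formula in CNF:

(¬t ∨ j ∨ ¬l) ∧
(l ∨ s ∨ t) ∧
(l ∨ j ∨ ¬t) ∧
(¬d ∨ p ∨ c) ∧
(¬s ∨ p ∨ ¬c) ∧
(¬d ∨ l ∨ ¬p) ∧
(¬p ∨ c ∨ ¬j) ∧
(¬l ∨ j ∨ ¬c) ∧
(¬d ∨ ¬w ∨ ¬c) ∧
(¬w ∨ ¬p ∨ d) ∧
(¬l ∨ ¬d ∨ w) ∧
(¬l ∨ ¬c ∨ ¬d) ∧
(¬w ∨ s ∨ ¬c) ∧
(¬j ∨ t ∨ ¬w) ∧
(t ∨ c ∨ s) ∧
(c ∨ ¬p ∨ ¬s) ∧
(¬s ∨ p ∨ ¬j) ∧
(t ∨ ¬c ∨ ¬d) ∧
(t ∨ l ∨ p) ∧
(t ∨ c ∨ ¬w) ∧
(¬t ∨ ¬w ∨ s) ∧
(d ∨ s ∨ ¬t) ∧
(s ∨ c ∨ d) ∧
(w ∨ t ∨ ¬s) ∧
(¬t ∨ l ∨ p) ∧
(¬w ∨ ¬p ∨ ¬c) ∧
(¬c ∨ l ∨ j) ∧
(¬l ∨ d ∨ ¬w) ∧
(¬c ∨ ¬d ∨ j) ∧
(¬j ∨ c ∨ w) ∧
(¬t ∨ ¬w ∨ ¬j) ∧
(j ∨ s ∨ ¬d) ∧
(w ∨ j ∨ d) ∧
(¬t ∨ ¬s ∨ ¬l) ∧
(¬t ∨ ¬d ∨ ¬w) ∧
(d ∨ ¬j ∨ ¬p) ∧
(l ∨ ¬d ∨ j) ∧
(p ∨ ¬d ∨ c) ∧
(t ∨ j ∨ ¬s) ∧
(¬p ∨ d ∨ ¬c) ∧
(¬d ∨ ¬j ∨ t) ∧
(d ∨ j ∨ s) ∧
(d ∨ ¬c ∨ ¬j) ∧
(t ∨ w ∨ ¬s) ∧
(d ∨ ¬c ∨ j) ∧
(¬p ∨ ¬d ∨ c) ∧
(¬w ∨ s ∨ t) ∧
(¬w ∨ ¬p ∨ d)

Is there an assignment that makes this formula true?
No

No, the formula is not satisfiable.

No assignment of truth values to the variables can make all 48 clauses true simultaneously.

The formula is UNSAT (unsatisfiable).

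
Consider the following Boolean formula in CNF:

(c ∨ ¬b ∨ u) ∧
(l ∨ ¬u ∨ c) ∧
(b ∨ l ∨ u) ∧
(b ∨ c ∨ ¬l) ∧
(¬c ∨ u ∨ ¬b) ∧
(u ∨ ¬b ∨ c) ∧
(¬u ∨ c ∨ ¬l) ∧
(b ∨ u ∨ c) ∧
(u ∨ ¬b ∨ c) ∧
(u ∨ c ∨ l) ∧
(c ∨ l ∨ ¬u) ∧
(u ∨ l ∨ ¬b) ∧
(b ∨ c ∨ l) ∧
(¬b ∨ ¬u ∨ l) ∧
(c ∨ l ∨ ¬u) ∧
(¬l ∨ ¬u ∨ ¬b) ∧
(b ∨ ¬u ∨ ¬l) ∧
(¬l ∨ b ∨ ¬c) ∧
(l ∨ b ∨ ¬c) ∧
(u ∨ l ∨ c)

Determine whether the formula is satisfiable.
No

No, the formula is not satisfiable.

No assignment of truth values to the variables can make all 20 clauses true simultaneously.

The formula is UNSAT (unsatisfiable).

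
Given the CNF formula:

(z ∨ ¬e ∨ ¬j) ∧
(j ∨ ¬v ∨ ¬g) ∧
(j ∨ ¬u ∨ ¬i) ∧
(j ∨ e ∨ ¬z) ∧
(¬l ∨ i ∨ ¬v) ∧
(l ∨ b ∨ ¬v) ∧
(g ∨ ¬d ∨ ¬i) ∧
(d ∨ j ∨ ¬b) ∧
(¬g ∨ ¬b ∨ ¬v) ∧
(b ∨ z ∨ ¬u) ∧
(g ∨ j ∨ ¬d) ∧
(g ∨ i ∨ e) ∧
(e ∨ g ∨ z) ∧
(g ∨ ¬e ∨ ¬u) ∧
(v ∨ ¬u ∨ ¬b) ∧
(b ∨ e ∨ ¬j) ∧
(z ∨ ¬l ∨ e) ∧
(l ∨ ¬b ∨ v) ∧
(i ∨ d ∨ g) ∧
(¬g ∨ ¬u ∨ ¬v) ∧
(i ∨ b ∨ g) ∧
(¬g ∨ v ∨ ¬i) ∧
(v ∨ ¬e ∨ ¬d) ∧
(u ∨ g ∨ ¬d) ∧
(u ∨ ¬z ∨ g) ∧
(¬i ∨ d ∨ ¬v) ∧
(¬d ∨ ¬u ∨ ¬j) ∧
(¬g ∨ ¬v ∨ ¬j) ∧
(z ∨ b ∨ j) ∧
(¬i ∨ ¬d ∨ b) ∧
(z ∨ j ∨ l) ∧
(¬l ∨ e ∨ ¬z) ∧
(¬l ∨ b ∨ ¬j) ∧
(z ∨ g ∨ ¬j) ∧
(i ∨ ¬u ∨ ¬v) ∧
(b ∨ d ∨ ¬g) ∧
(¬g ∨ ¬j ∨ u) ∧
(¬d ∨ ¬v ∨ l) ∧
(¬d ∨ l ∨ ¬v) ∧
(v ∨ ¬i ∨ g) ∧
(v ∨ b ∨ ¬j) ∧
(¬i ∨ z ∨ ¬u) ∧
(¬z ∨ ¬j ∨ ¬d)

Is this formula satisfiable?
No

No, the formula is not satisfiable.

No assignment of truth values to the variables can make all 43 clauses true simultaneously.

The formula is UNSAT (unsatisfiable).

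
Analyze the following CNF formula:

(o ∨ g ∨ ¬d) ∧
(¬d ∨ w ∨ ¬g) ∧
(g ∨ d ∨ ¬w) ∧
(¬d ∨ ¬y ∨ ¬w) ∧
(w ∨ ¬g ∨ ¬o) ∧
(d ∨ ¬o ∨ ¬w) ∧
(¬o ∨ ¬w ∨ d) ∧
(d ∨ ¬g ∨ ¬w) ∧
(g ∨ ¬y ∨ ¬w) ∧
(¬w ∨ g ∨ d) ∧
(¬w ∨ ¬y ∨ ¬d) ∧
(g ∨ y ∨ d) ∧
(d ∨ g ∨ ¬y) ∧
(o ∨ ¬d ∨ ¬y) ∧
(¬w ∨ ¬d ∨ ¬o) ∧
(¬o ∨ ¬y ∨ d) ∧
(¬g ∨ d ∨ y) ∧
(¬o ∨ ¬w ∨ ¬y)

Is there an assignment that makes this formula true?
Yes

Yes, the formula is satisfiable.

One satisfying assignment is: g=True, d=True, o=False, y=False, w=True

Verification: With this assignment, all 18 clauses evaluate to true.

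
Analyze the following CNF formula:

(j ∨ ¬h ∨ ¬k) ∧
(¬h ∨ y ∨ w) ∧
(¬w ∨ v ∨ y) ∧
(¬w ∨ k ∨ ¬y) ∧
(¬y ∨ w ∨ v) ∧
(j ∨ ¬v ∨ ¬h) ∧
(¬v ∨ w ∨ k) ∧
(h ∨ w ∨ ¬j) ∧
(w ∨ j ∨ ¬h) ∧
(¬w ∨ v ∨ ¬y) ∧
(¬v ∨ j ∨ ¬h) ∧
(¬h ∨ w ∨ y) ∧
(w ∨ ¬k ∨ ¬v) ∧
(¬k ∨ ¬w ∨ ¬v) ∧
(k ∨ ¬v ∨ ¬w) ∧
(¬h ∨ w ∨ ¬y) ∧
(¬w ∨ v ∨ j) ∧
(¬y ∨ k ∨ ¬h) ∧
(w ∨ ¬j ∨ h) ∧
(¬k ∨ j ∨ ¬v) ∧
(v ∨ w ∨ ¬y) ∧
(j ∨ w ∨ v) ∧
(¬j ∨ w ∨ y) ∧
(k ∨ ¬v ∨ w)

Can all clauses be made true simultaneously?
No

No, the formula is not satisfiable.

No assignment of truth values to the variables can make all 24 clauses true simultaneously.

The formula is UNSAT (unsatisfiable).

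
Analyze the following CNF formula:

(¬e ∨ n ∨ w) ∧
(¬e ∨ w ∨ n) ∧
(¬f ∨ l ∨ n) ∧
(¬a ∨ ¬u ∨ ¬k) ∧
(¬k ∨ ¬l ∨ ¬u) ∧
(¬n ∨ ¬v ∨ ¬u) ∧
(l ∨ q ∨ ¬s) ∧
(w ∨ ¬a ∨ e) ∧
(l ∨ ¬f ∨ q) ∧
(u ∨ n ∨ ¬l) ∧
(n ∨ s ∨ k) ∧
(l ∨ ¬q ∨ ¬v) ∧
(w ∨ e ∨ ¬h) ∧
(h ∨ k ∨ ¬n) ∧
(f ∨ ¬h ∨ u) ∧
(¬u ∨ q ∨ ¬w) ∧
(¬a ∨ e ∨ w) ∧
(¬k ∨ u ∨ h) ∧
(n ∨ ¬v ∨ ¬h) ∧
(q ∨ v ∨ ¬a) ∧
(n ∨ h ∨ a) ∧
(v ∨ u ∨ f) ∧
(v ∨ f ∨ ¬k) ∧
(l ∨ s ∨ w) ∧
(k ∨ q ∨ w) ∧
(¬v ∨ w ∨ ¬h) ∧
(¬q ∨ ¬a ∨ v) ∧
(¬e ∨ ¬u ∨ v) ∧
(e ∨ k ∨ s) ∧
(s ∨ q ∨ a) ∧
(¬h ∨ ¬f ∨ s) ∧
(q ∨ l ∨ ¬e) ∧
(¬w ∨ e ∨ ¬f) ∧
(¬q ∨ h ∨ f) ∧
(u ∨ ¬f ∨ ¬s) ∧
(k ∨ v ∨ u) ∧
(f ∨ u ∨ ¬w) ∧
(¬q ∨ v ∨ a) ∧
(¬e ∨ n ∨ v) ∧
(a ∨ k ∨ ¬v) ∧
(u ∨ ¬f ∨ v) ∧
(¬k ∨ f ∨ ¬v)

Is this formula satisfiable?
Yes

Yes, the formula is satisfiable.

One satisfying assignment is: n=False, w=True, s=True, h=False, v=True, u=True, a=True, e=True, q=True, l=True, f=True, k=False

Verification: With this assignment, all 42 clauses evaluate to true.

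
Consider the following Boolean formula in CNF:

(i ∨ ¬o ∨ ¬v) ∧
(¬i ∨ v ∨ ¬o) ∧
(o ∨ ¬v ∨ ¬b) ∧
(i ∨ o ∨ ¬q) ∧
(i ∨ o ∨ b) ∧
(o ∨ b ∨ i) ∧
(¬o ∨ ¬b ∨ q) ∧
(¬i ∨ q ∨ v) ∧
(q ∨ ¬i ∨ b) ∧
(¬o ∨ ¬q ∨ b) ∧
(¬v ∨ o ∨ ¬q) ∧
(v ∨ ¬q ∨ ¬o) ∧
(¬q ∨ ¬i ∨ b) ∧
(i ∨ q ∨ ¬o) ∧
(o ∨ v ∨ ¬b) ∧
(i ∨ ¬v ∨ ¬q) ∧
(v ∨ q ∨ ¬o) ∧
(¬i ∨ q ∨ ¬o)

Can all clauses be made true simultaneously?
Yes

Yes, the formula is satisfiable.

One satisfying assignment is: v=True, o=True, b=True, q=True, i=True

Verification: With this assignment, all 18 clauses evaluate to true.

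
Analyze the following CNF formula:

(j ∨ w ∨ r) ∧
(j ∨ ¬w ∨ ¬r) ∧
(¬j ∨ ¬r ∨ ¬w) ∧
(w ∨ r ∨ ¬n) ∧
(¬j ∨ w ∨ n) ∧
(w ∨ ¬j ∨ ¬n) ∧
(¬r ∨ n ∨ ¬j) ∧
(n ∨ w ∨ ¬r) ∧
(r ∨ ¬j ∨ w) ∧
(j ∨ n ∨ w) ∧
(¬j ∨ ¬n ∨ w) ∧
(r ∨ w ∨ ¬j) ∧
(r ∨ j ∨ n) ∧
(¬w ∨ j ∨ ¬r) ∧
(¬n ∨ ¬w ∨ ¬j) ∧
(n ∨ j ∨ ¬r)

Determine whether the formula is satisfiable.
Yes

Yes, the formula is satisfiable.

One satisfying assignment is: r=False, j=True, w=True, n=False

Verification: With this assignment, all 16 clauses evaluate to true.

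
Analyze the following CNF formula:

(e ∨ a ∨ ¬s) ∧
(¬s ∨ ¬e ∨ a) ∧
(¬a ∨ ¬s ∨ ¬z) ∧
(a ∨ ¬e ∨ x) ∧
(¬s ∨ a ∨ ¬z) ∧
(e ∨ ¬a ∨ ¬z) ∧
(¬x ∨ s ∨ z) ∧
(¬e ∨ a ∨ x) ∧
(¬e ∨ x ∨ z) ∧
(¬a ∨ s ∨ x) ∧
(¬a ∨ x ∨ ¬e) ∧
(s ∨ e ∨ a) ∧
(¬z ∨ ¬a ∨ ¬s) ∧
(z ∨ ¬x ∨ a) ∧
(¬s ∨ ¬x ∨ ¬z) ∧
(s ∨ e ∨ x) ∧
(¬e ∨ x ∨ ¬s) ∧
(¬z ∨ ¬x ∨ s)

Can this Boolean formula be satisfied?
Yes

Yes, the formula is satisfiable.

One satisfying assignment is: a=True, s=True, z=False, e=False, x=False

Verification: With this assignment, all 18 clauses evaluate to true.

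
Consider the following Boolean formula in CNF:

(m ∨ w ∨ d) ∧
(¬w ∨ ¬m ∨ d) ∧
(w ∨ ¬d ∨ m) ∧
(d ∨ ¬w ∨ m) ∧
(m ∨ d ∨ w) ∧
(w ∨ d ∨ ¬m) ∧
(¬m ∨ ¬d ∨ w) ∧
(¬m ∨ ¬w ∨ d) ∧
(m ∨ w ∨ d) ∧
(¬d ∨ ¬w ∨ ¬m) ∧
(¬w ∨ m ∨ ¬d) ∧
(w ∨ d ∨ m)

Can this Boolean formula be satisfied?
No

No, the formula is not satisfiable.

No assignment of truth values to the variables can make all 12 clauses true simultaneously.

The formula is UNSAT (unsatisfiable).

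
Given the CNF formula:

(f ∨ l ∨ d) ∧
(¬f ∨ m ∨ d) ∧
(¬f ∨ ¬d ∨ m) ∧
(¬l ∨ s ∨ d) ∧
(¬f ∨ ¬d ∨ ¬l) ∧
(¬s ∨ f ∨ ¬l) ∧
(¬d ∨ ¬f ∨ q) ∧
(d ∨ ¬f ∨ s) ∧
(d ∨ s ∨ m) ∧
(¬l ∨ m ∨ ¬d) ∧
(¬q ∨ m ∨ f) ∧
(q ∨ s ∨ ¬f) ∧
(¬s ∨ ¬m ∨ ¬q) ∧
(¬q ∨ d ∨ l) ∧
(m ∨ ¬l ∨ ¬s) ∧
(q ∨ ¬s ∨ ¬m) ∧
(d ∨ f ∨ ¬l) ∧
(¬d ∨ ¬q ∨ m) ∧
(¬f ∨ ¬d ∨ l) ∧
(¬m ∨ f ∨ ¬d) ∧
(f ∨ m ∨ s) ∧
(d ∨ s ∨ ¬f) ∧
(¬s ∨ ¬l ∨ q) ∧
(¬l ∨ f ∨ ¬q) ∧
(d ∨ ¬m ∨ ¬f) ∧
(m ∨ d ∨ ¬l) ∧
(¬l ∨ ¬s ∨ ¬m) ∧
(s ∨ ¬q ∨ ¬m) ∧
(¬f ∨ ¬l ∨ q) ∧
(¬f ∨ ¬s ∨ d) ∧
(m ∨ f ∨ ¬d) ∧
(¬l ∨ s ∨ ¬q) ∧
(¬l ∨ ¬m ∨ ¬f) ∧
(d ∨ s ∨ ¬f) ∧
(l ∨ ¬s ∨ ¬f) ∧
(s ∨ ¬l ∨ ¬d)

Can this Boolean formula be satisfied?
No

No, the formula is not satisfiable.

No assignment of truth values to the variables can make all 36 clauses true simultaneously.

The formula is UNSAT (unsatisfiable).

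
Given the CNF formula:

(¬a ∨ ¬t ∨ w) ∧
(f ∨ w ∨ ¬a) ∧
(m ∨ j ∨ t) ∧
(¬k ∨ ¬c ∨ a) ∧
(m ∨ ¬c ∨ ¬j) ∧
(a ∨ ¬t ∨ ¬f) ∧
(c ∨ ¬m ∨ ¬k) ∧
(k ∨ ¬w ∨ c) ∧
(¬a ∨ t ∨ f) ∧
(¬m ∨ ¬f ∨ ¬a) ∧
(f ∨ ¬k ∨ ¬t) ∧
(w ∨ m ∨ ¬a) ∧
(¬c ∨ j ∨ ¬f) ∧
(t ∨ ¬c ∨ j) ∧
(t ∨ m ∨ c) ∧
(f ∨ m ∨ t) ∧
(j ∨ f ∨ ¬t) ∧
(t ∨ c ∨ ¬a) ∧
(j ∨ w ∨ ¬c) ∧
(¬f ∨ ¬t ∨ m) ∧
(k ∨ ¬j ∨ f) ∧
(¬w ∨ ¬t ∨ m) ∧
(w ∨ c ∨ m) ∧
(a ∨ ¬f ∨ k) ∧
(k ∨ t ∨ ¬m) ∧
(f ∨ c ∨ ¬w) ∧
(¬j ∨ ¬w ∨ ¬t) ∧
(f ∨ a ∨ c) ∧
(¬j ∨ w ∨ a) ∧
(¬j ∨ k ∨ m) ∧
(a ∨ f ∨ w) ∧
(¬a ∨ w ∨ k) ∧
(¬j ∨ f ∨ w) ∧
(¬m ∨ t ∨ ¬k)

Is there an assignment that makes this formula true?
No

No, the formula is not satisfiable.

No assignment of truth values to the variables can make all 34 clauses true simultaneously.

The formula is UNSAT (unsatisfiable).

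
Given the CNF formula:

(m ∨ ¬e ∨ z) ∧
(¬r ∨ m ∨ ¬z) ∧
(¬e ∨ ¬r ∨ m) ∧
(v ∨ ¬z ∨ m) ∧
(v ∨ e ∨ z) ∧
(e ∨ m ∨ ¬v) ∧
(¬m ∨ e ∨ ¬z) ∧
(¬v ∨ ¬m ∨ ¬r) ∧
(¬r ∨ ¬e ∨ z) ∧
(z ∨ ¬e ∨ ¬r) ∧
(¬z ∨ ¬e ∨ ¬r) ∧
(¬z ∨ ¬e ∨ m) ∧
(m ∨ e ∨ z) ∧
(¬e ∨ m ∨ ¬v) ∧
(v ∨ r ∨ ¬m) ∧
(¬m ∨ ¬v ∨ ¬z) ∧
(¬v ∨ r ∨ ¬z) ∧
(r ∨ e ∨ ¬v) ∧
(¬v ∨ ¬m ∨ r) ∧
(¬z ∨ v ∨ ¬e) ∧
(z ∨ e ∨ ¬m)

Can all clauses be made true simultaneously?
No

No, the formula is not satisfiable.

No assignment of truth values to the variables can make all 21 clauses true simultaneously.

The formula is UNSAT (unsatisfiable).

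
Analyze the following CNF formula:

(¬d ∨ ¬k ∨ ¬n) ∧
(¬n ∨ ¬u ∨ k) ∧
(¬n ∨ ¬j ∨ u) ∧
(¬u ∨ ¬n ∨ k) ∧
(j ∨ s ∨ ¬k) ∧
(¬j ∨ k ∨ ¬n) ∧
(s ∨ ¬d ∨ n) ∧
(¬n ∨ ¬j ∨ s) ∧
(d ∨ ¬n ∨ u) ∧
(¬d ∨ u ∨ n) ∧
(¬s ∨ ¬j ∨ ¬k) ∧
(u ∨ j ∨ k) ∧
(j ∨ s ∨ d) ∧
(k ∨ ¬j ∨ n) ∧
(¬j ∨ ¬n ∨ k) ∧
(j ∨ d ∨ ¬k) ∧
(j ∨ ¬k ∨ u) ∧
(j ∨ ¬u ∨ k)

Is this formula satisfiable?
Yes

Yes, the formula is satisfiable.

One satisfying assignment is: j=False, s=True, k=True, n=False, u=True, d=True

Verification: With this assignment, all 18 clauses evaluate to true.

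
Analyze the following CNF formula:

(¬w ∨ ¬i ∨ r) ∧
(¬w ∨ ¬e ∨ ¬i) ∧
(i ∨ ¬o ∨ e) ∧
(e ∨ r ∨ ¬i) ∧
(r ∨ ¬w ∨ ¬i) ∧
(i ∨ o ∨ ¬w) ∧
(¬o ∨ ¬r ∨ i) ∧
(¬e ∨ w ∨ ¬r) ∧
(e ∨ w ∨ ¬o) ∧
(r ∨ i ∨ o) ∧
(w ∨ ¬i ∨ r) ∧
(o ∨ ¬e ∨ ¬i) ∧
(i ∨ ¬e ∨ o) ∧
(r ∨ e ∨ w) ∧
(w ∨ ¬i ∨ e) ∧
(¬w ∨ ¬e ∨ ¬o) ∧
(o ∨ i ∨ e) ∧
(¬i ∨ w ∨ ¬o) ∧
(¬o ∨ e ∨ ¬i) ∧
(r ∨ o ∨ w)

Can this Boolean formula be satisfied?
Yes

Yes, the formula is satisfiable.

One satisfying assignment is: e=True, o=True, w=False, r=False, i=False

Verification: With this assignment, all 20 clauses evaluate to true.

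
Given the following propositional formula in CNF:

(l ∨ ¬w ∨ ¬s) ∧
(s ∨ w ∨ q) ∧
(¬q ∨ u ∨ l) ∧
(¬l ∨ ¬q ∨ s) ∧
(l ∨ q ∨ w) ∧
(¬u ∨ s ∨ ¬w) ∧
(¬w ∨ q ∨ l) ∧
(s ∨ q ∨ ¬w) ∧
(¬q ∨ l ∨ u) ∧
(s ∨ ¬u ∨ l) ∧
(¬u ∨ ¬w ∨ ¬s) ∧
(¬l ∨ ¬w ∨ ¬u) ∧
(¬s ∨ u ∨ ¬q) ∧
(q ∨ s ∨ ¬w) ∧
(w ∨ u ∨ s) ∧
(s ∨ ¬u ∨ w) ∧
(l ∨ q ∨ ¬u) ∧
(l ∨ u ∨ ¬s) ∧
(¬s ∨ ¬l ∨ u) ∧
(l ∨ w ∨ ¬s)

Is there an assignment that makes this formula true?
Yes

Yes, the formula is satisfiable.

One satisfying assignment is: l=True, q=False, w=False, u=True, s=True

Verification: With this assignment, all 20 clauses evaluate to true.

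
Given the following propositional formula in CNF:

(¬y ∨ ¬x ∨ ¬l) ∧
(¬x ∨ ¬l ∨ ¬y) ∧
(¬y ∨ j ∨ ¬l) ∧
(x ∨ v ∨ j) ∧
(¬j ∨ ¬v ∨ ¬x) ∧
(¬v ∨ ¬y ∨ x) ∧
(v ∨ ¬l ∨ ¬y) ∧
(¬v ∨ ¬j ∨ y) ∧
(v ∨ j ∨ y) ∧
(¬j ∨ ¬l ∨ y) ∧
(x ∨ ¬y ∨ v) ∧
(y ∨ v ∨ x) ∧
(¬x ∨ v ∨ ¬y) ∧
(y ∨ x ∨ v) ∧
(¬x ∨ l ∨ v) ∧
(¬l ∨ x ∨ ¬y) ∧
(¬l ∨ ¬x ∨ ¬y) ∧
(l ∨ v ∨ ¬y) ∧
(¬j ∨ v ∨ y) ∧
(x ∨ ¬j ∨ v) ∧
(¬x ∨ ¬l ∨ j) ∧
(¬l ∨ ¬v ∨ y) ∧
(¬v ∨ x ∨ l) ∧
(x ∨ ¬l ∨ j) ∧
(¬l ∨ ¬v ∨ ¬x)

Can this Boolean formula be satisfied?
Yes

Yes, the formula is satisfiable.

One satisfying assignment is: x=True, v=True, l=False, y=True, j=False

Verification: With this assignment, all 25 clauses evaluate to true.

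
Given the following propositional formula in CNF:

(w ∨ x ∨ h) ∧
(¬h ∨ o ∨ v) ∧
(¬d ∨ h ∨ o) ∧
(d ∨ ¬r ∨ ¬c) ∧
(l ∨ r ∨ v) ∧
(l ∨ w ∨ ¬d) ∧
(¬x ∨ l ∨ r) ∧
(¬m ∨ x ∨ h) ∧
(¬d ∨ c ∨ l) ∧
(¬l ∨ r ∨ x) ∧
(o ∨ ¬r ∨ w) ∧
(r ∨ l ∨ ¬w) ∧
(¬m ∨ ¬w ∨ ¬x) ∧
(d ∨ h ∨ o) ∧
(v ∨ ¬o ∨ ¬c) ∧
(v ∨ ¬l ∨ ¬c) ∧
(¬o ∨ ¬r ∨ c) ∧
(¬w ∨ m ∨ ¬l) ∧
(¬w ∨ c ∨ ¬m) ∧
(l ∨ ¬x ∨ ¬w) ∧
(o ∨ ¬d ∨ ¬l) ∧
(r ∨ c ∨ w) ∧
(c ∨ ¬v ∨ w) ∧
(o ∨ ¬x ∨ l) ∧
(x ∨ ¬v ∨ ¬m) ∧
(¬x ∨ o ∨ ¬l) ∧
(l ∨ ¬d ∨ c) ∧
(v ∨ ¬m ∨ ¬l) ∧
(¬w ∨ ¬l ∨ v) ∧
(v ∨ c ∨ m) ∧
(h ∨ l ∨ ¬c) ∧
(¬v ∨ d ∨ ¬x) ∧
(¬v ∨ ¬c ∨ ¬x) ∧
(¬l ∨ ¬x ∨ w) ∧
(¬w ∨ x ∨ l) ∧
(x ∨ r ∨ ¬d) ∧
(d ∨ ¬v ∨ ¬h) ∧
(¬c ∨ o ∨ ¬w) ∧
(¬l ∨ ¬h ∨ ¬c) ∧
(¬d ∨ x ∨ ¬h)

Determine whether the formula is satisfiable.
No

No, the formula is not satisfiable.

No assignment of truth values to the variables can make all 40 clauses true simultaneously.

The formula is UNSAT (unsatisfiable).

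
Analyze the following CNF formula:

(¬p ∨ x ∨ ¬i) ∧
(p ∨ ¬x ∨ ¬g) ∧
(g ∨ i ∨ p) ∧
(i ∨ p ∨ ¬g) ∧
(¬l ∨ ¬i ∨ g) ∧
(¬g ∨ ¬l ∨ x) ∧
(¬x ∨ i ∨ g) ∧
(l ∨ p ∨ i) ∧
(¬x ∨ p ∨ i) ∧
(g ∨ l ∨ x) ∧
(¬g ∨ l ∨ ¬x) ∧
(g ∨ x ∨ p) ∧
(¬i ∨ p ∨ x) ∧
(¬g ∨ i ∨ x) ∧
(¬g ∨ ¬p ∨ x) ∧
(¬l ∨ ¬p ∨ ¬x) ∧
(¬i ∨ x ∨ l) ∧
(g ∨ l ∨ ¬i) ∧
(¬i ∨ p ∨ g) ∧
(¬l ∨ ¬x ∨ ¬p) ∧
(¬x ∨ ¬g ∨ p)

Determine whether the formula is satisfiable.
Yes

Yes, the formula is satisfiable.

One satisfying assignment is: i=False, l=True, p=True, g=False, x=False

Verification: With this assignment, all 21 clauses evaluate to true.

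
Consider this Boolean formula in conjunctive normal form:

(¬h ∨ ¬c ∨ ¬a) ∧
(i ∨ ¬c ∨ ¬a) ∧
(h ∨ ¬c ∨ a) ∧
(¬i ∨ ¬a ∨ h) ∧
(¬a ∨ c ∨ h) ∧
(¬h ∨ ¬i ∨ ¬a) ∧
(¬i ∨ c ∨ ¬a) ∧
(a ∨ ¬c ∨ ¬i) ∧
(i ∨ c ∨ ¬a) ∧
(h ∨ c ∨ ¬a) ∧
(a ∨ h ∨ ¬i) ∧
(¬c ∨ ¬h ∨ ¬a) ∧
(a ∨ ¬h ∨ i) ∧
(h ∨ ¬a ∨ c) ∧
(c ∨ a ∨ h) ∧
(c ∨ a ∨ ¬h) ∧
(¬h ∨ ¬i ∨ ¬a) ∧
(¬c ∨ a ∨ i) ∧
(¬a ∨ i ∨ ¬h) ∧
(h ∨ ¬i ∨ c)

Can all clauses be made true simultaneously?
No

No, the formula is not satisfiable.

No assignment of truth values to the variables can make all 20 clauses true simultaneously.

The formula is UNSAT (unsatisfiable).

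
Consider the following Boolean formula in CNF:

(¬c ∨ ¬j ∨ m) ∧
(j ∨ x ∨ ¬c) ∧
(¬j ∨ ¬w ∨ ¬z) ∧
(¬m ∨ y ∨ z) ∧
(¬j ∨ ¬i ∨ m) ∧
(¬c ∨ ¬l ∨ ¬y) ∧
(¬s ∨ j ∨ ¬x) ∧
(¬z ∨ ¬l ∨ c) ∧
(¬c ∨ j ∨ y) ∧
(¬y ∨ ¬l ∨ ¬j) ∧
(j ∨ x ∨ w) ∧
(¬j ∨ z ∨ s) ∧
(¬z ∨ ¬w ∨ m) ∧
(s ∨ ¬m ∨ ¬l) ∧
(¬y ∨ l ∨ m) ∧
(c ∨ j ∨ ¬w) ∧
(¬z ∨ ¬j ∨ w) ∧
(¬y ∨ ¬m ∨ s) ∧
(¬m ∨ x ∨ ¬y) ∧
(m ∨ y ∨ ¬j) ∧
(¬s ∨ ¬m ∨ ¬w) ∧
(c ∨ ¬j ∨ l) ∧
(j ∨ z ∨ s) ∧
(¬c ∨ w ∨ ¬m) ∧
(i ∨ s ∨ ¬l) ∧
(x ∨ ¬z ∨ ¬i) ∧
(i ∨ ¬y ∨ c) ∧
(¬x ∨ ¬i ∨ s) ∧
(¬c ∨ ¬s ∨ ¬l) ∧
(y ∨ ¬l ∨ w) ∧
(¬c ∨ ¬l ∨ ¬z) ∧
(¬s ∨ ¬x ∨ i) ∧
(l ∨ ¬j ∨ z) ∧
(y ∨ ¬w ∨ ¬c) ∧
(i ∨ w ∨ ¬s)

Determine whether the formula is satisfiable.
Yes

Yes, the formula is satisfiable.

One satisfying assignment is: l=False, m=False, x=True, y=False, j=False, w=False, z=True, i=False, s=False, c=False

Verification: With this assignment, all 35 clauses evaluate to true.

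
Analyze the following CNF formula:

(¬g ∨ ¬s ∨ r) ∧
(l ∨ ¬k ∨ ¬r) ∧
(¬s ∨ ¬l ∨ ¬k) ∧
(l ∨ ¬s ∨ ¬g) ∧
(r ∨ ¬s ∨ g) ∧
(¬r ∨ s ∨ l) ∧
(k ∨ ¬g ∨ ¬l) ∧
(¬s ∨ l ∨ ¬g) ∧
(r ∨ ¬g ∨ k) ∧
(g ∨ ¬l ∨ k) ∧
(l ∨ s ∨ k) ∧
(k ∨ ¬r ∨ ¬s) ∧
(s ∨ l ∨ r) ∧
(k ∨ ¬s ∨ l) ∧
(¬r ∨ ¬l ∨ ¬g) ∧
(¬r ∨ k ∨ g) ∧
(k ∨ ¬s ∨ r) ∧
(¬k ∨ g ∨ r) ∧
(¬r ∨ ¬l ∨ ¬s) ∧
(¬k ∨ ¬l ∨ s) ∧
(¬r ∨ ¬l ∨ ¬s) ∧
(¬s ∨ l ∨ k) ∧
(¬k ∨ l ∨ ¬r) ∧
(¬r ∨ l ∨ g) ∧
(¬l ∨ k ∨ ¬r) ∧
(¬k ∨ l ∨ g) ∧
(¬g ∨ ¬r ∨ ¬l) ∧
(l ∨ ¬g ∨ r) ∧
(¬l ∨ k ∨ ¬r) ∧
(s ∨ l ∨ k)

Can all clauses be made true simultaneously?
No

No, the formula is not satisfiable.

No assignment of truth values to the variables can make all 30 clauses true simultaneously.

The formula is UNSAT (unsatisfiable).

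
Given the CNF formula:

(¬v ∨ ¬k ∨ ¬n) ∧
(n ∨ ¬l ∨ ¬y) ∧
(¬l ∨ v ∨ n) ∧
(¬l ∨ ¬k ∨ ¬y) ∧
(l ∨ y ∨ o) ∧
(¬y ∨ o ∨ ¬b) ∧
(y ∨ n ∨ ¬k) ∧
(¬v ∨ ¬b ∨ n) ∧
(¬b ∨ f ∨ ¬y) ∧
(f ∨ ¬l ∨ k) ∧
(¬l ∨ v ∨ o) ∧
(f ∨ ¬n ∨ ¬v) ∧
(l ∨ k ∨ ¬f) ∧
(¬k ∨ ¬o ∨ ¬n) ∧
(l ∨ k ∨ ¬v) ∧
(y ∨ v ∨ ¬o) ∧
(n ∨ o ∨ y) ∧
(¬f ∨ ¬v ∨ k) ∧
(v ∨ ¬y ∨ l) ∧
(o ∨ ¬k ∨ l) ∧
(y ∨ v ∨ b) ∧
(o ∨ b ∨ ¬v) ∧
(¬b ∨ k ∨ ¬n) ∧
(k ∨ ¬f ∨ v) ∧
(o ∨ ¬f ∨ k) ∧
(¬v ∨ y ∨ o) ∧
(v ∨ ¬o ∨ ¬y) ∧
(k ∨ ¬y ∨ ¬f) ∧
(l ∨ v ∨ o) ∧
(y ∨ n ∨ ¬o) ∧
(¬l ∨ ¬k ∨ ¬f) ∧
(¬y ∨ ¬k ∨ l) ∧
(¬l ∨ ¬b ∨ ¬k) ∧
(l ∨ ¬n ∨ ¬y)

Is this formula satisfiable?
No

No, the formula is not satisfiable.

No assignment of truth values to the variables can make all 34 clauses true simultaneously.

The formula is UNSAT (unsatisfiable).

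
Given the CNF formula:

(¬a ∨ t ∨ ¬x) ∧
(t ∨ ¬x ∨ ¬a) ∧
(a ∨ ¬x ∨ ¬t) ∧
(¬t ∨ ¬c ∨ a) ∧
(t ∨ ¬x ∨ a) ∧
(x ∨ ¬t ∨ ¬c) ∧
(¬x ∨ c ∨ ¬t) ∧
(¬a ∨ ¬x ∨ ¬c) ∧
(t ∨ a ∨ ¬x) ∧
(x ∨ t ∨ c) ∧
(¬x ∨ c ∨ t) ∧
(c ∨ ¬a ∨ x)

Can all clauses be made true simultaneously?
Yes

Yes, the formula is satisfiable.

One satisfying assignment is: c=False, x=False, a=False, t=True

Verification: With this assignment, all 12 clauses evaluate to true.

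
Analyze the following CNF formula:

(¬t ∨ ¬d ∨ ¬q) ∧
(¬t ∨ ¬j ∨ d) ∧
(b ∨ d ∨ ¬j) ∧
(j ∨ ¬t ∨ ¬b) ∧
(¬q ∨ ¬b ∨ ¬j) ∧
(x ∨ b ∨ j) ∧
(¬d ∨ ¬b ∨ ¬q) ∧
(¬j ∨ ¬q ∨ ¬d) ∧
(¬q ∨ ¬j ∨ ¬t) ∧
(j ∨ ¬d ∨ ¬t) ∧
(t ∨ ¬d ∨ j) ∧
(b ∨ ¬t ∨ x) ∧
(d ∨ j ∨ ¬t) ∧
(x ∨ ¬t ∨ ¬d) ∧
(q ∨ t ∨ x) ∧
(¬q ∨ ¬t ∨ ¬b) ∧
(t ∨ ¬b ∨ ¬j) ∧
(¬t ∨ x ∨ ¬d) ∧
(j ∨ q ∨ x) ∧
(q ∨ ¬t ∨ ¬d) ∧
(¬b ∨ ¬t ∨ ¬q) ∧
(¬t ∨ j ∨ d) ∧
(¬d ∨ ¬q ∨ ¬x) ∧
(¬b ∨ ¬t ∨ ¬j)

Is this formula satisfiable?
Yes

Yes, the formula is satisfiable.

One satisfying assignment is: j=False, t=False, b=False, q=True, d=False, x=True

Verification: With this assignment, all 24 clauses evaluate to true.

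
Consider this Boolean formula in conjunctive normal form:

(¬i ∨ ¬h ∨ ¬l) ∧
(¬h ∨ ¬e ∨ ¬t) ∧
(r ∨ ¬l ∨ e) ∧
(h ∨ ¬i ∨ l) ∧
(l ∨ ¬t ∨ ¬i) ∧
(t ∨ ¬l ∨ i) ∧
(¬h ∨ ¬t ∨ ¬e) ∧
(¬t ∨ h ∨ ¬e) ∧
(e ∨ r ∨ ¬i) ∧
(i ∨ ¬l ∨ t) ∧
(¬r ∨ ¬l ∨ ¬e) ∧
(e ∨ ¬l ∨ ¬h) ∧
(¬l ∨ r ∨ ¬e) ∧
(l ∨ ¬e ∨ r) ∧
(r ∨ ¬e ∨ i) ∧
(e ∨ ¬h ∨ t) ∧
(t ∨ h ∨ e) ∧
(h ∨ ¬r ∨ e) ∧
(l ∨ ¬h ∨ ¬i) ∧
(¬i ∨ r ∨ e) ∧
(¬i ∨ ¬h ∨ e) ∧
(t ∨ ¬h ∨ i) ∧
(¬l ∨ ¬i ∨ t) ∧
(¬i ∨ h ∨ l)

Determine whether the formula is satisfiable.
Yes

Yes, the formula is satisfiable.

One satisfying assignment is: i=False, r=True, l=False, h=False, e=True, t=False

Verification: With this assignment, all 24 clauses evaluate to true.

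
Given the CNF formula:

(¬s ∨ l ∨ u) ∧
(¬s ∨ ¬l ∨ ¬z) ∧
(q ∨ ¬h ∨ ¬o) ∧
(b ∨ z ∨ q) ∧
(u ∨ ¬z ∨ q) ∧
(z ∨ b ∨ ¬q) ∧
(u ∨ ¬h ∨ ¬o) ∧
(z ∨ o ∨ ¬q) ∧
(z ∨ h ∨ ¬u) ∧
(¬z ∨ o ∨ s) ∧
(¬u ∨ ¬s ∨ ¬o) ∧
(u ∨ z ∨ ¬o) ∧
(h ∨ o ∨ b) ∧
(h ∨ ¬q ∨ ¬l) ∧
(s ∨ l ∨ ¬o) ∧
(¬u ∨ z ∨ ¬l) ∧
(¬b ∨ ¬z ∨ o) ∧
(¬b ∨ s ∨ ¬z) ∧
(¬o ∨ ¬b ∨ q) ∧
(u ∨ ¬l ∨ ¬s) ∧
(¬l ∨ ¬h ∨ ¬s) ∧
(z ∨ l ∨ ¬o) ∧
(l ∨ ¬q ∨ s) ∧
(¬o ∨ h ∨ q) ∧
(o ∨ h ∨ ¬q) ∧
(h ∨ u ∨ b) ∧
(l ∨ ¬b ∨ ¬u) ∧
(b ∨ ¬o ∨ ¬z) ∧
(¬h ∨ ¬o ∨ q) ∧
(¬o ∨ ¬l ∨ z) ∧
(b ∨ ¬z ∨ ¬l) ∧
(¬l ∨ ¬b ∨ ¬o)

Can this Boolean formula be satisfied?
Yes

Yes, the formula is satisfiable.

One satisfying assignment is: l=False, q=False, b=True, h=False, z=False, s=False, u=False, o=False

Verification: With this assignment, all 32 clauses evaluate to true.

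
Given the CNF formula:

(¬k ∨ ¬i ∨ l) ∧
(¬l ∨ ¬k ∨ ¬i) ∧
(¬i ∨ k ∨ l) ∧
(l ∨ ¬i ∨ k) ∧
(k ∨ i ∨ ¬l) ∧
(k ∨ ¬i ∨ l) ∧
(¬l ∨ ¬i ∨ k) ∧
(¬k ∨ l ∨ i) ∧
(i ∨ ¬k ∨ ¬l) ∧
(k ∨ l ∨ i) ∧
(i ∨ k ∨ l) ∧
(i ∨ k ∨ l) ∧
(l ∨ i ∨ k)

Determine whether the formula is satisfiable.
No

No, the formula is not satisfiable.

No assignment of truth values to the variables can make all 13 clauses true simultaneously.

The formula is UNSAT (unsatisfiable).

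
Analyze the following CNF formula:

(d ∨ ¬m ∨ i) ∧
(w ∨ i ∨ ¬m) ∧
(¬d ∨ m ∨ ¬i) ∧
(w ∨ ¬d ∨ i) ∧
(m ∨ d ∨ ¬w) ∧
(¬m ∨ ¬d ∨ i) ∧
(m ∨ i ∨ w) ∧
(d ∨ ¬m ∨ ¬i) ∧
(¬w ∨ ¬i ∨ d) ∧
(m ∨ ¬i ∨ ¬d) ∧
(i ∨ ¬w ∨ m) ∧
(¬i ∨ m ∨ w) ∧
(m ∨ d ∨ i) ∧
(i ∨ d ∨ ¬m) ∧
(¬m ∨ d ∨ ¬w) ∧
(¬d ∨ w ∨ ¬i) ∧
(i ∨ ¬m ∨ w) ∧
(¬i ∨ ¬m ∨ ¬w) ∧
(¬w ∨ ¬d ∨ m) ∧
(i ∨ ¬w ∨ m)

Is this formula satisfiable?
No

No, the formula is not satisfiable.

No assignment of truth values to the variables can make all 20 clauses true simultaneously.

The formula is UNSAT (unsatisfiable).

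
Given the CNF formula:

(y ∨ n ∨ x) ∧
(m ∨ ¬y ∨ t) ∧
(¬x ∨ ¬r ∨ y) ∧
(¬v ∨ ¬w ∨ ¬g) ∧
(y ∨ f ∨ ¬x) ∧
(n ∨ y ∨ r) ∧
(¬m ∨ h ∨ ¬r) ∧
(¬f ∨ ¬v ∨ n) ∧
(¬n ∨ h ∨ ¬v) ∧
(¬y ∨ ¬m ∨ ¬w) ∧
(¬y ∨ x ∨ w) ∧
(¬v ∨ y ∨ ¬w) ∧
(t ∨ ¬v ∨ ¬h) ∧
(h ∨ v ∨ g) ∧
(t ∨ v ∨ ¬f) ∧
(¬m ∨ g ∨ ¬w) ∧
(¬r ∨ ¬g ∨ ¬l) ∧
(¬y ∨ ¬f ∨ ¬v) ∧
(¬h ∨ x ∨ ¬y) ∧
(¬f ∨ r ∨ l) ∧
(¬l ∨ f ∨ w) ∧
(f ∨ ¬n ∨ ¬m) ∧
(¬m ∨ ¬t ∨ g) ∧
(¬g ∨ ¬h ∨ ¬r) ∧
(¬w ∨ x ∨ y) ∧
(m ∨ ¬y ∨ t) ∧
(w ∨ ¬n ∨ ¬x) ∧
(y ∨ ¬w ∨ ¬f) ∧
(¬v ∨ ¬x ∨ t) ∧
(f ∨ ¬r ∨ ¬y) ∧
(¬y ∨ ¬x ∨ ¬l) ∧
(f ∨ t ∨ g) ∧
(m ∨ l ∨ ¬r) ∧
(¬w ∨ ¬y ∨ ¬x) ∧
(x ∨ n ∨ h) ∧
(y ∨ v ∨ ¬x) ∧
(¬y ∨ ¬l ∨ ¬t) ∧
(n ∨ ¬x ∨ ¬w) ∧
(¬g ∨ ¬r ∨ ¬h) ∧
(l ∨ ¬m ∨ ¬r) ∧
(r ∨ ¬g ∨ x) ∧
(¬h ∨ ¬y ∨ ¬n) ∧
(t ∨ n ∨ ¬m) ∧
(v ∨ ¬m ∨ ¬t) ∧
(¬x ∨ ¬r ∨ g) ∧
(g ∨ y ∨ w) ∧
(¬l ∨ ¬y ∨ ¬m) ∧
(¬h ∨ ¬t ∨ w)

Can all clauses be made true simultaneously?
Yes

Yes, the formula is satisfiable.

One satisfying assignment is: n=False, r=False, x=True, f=False, v=False, y=True, h=False, g=True, t=True, w=False, l=False, m=False

Verification: With this assignment, all 48 clauses evaluate to true.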